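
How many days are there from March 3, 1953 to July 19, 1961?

3060

From March 3, 1953 to March 3, 1961: 8 years, of which 2 contain a Feb 29 — 6×365 + 2×366 = 2922 days.
March 1961: 31 − 3 = 28 days remain.
Then April (30), May (31), June (30): 30 + 31 + 30 = 91 days.
July 1–19, 1961: 19 days.
Residual: 138 days.
Total: 3060 days.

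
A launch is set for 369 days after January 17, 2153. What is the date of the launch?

January 21, 2154

Count 369 days after January 17, 2153:
January 2153: 31 − 17 = 14 days remain.
Then 11 full months totalling 334 days.
January 1–21, 2154: 21 days.
Total: 14 + 334 + 21 = 369 days.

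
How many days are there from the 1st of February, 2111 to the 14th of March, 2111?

February 2111: 28 − 1 = 27 days remain (2111 is not a leap year, so February has 28 days).
March 1–14, 2111: 14 days.
Total: 27 + 14 = 41 days.

41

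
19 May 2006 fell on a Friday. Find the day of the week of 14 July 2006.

May 2006: 31 − 19 = 12 days remain.
Then June (30): 30 days.
July 1–14, 2006: 14 days.
Total: 12 + 30 + 14 = 56 days.
56 is a multiple of 7, so 14 July 2006 falls on the same weekday: Friday.

Friday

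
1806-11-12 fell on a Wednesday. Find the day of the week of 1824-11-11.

Day-of-year of November 12, 1806: 316.
Day-of-year of November 11, 1824: 316.
1806 has 365 days, so 365 − 316 = 49 days remain in 1806.
Full years 1807–1823: 13 common + 4 leap = 13×365 + 4×366 = 6209 days.
Total: 49 + 6209 + 316 = 6574 days.
6574 mod 7 = 1, so 1 day after Wednesday is Thursday.

Thursday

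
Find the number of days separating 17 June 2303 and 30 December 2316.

4945

Day-of-year of June 17, 2303: 168.
Day-of-year of December 30, 2316: 365.
2303 has 365 days, so 365 − 168 = 197 days remain in 2303.
Full years 2304–2315: 9 common + 3 leap = 9×365 + 3×366 = 4383 days.
Total: 197 + 4383 + 365 = 4945 days.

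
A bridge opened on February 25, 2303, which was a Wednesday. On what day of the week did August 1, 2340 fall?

From February 25, 2303 to February 25, 2340: 37 years, of which 9 contain a Feb 29 — 28×365 + 9×366 = 13514 days.
February 2340: 29 − 25 = 4 days remain (2340 is a leap year, so February has 29 days).
Then March (31), April (30), May (31), June (30), July (31): 31 + 30 + 31 + 30 + 31 = 153 days.
August 1, 2340: 1 day.
Residual: 158 days.
Total: 13672 days.
13672 mod 7 = 1, so 1 day after Wednesday is Thursday.

Thursday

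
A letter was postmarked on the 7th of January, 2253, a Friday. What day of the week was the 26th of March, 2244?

Count forward from the earlier date (March 26, 2244) to the later (January 7, 2253):
From March 26, 2244 to March 26, 2252: 8 years, of which 2 contain a Feb 29 — 6×365 + 2×366 = 2922 days.
March 2252: 31 − 26 = 5 days remain.
Then 9 full months totalling 275 days.
January 1–7, 2253: 7 days.
Residual: 287 days.
Total: 3209 days.
3209 mod 7 = 3, so 3 days before Friday is Tuesday.

Tuesday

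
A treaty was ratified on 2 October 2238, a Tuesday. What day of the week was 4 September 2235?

Friday

Count forward from the earlier date (September 4, 2235) to the later (October 2, 2238):
Day-of-year of September 4, 2235: 247.
Day-of-year of October 2, 2238: 275.
2235 has 365 days, so 365 − 247 = 118 days remain in 2235.
Full years: 2236: 366; 2237: 365. Sum = 731.
Total: 118 + 731 + 275 = 1124 days.
1124 mod 7 = 4, so 4 days before Tuesday is Friday.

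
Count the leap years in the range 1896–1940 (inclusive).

Years divisible by 4 in [1896, 1940]: 1896, 1900, 1904, 1908, 1912, 1916, 1920, 1924, 1928, 1932, 1936, 1940.
Of these, 1900 is divisible by 100 but not 400, so not leap.
Leap years: 12 − 1 = 11.

11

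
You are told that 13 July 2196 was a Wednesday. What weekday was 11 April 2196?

Count forward from the earlier date (April 11, 2196) to the later (July 13, 2196):
April 2196: 30 − 11 = 19 days remain.
Then May (31), June (30): 31 + 30 = 61 days.
July 1–13, 2196: 13 days.
Total: 19 + 61 + 13 = 93 days.
93 mod 7 = 2, so 2 days before Wednesday is Monday.

Monday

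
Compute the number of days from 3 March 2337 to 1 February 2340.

1065

March 3, 2337 → March 3, 2338: 365 days.
March 3, 2338 → March 3, 2339: 365 days.
March 2339: 31 − 3 = 28 days remain.
Then 10 full months totalling 306 days.
February 1, 2340: 1 day (2340 is a leap year).
Residual: 335 days.
Total: 1065 days.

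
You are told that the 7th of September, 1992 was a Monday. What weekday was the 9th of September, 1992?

Wednesday

Within September 1992: 9 − 7 = 2 days.
2 mod 7 = 2, so 2 days after Monday is Wednesday.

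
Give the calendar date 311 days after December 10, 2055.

October 16, 2056

Count 311 days after December 10, 2055:
December 2055: 31 − 10 = 21 days remain.
Then 9 full months totalling 274 days.
October 1–16, 2056: 16 days.
Total: 21 + 274 + 16 = 311 days.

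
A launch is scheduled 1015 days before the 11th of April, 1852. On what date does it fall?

the 1st of July, 1849

Count 1015 days before April 11, 1852:
Day-of-year of July 1, 1849: 182.
Day-of-year of April 11, 1852: 102.
1849 has 365 days, so 365 − 182 = 183 days remain in 1849.
Full years: 1850: 365; 1851: 365. Sum = 730.
Total: 183 + 730 + 102 = 1015 days.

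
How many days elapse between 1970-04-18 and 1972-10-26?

Day-of-year of April 18, 1970: 108.
Day-of-year of October 26, 1972: 300.
1970 has 365 days, so 365 − 108 = 257 days remain in 1970.
Full years: 1971: 365. Sum = 365.
Total: 257 + 365 + 300 = 922 days.

922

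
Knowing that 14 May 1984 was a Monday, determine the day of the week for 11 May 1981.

Monday

Count forward from the earlier date (May 11, 1981) to the later (May 14, 1984):
May 11, 1981 → May 11, 1982: 365 days.
May 11, 1982 → May 11, 1983: 365 days.
May 11, 1983 → May 11, 1984: 366 days (1984 is a leap year).
Within May 1984: 14 − 11 = 3 days.
Total: 1099 days.
1099 is a multiple of 7, so 11 May 1981 falls on the same weekday: Monday.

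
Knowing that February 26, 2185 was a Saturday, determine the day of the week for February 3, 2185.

Count forward from the earlier date (February 3, 2185) to the later (February 26, 2185):
Within February 2185: 26 − 3 = 23 days.
23 mod 7 = 2, so 2 days before Saturday is Thursday.

Thursday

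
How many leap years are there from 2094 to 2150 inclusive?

Years divisible by 4: 2096, 2100, …, 2148 — 14 in all.
Of these, 2100 is divisible by 100 but not 400, so not leap.
Leap years: 14 − 1 = 13.

13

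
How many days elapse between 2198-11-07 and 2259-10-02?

From November 7, 2198 to November 7, 2258: 60 years, of which 14 contain a Feb 29 — 46×365 + 14×366 = 21914 days.
(2200 is not a leap year (divisible by 100 but not 400).)
November 2258: 30 − 7 = 23 days remain.
Then 10 full months totalling 304 days.
October 1–2, 2259: 2 days.
Residual: 329 days.
Total: 22243 days.

22243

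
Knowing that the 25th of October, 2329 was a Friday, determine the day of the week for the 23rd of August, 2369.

Saturday

From October 25, 2329 to October 25, 2368: 39 years, of which 10 contain a Feb 29 — 29×365 + 10×366 = 14245 days.
October 2368: 31 − 25 = 6 days remain.
Then 9 full months totalling 273 days.
August 1–23, 2369: 23 days.
Residual: 302 days.
Total: 14547 days.
14547 mod 7 = 1, so 1 day after Friday is Saturday.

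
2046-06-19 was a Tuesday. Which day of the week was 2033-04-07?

Thursday

Count forward from the earlier date (April 7, 2033) to the later (June 19, 2046):
From April 7, 2033 to April 7, 2046: 13 years, of which 3 contain a Feb 29 — 10×365 + 3×366 = 4748 days.
April 2046: 30 − 7 = 23 days remain.
Then May (31): 31 days.
June 1–19, 2046: 19 days.
Residual: 73 days.
Total: 4821 days.
4821 mod 7 = 5, so 5 days before Tuesday is Thursday.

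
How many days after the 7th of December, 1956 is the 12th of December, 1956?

Within December 1956: 12 − 7 = 5 days.

5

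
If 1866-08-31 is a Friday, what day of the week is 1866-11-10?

August 1866: 31 − 31 = 0 days remain.
Then September (30), October (31): 30 + 31 = 61 days.
November 1–10, 1866: 10 days.
Total: 0 + 61 + 10 = 71 days.
71 mod 7 = 1, so 1 day after Friday is Saturday.

Saturday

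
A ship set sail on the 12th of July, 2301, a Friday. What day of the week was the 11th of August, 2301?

Sunday

July 2301: 31 − 12 = 19 days remain.
August 1–11, 2301: 11 days.
Total: 19 + 11 = 30 days.
30 mod 7 = 2, so 2 days after Friday is Sunday.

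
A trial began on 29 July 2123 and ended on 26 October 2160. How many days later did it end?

From July 29, 2123 to July 29, 2160: 37 years, of which 10 contain a Feb 29 — 27×365 + 10×366 = 13515 days.
July 2160: 31 − 29 = 2 days remain.
Then August (31), September (30): 31 + 30 = 61 days.
October 1–26, 2160: 26 days.
Residual: 89 days.
Total: 13604 days.

13604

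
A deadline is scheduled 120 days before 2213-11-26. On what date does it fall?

2213-07-29

Count 120 days before November 26, 2213:
July 2213: 31 − 29 = 2 days remain.
Then August (31), September (30), October (31): 31 + 30 + 31 = 92 days.
November 1–26, 2213: 26 days.
Total: 2 + 92 + 26 = 120 days.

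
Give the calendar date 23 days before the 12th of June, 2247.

the 20th of May, 2247

Count 23 days before June 12, 2247:
May 2247: 31 − 20 = 11 days remain.
June 1–12, 2247: 12 days.
Total: 11 + 12 = 23 days.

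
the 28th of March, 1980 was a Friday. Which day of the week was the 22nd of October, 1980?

Wednesday

March 1980: 31 − 28 = 3 days remain.
Then April (30), May (31), June (30), July (31), August (31), September (30): 30 + 31 + 30 + 31 + 31 + 30 = 183 days.
October 1–22, 1980: 22 days.
Total: 3 + 183 + 22 = 208 days.
208 mod 7 = 5, so 5 days after Friday is Wednesday.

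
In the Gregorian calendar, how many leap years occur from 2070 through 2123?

Years divisible by 4: 2072, 2076, …, 2120 — 13 in all.
Of these, 2100 is divisible by 100 but not 400, so not leap.
Leap years: 13 − 1 = 12.

12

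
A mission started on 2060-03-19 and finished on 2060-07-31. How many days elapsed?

March 2060: 31 − 19 = 12 days remain.
Then April (30), May (31), June (30): 30 + 31 + 30 = 91 days.
July 1–31, 2060: 31 days.
Total: 12 + 91 + 31 = 134 days.

134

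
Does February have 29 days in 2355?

2355 is not a leap year.

No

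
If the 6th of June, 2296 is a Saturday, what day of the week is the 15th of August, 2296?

June 2296: 30 − 6 = 24 days remain.
Then July (31): 31 days.
August 1–15, 2296: 15 days.
Total: 24 + 31 + 15 = 70 days.
70 is a multiple of 7, so the 15th of August, 2296 falls on the same weekday: Saturday.

Saturday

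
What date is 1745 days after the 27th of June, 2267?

the 6th of April, 2272

Count 1745 days after June 27, 2267:
June 27, 2267 → June 27, 2268: 366 days (2268 is a leap year).
June 27, 2268 → June 27, 2269: 365 days.
June 27, 2269 → June 27, 2270: 365 days.
June 27, 2270 → June 27, 2271: 365 days.
June 2271: 30 − 27 = 3 days remain.
Then 9 full months totalling 275 days.
April 1–6, 2272: 6 days.
Residual: 284 days.
Total: 1745 days.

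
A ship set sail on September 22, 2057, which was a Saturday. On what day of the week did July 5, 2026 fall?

Count forward from the earlier date (July 5, 2026) to the later (September 22, 2057):
Day-of-year of July 5, 2026: 186.
Day-of-year of September 22, 2057: 265.
2026 has 365 days, so 365 − 186 = 179 days remain in 2026.
Full years 2027–2056: 22 common + 8 leap = 22×365 + 8×366 = 10958 days.
Total: 179 + 10958 + 265 = 11402 days.
11402 mod 7 = 6, so 6 days before Saturday is Sunday.

Sunday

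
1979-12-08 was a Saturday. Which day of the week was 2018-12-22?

From December 8, 1979 to December 8, 2018: 39 years, of which 10 contain a Feb 29 — 29×365 + 10×366 = 14245 days.
(2000 is a leap year (divisible by 400).)
Within December 2018: 22 − 8 = 14 days.
Total: 14259 days.
14259 is a multiple of 7, so 2018-12-22 falls on the same weekday: Saturday.

Saturday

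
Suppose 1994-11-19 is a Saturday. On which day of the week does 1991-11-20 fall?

Count forward from the earlier date (November 20, 1991) to the later (November 19, 1994):
November 20, 1991 → November 20, 1992: 366 days (1992 is a leap year).
November 20, 1992 → November 20, 1993: 365 days.
November 1993: 30 − 20 = 10 days remain.
Then 11 full months totalling 335 days.
November 1–19, 1994: 19 days.
Residual: 364 days.
Total: 1095 days.
1095 mod 7 = 3, so 3 days before Saturday is Wednesday.

Wednesday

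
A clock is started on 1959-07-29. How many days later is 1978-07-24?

6935

From July 29, 1959 to July 29, 1977: 18 years, of which 5 contain a Feb 29 — 13×365 + 5×366 = 6575 days.
July 1977: 31 − 29 = 2 days remain.
Then 11 full months totalling 334 days.
July 1–24, 1978: 24 days.
Residual: 360 days.
Total: 6935 days.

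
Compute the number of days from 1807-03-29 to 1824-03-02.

From March 29, 1807 to March 29, 1823: 16 years, of which 4 contain a Feb 29 — 12×365 + 4×366 = 5844 days.
March 1823: 31 − 29 = 2 days remain.
Then 11 full months totalling 335 days.
March 1–2, 1824: 2 days.
Residual: 339 days.
Total: 6183 days.

6183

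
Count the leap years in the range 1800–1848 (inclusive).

Years divisible by 4: 1800, 1804, …, 1848 — 13 in all.
Of these, 1800 is divisible by 100 but not 400, so not leap.
Leap years: 13 − 1 = 12.

12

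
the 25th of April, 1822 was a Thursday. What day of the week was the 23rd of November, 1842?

Day-of-year of April 25, 1822: 115.
Day-of-year of November 23, 1842: 327.
1822 has 365 days, so 365 − 115 = 250 days remain in 1822.
Full years 1823–1841: 14 common + 5 leap = 14×365 + 5×366 = 6940 days.
Total: 250 + 6940 + 327 = 7517 days.
7517 mod 7 = 6, so 6 days after Thursday is Wednesday.

Wednesday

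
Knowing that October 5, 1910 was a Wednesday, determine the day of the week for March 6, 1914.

Friday

Day-of-year of October 5, 1910: 278.
Day-of-year of March 6, 1914: 65.
1910 has 365 days, so 365 − 278 = 87 days remain in 1910.
Full years: 1911: 365; 1912: 366; 1913: 365. Sum = 1096.
Total: 87 + 1096 + 65 = 1248 days.
1248 mod 7 = 2, so 2 days after Wednesday is Friday.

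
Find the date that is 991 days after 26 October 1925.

13 July 1928

Count 991 days after October 26, 1925:
October 26, 1925 → October 26, 1926: 365 days.
October 26, 1926 → October 26, 1927: 365 days.
October 1927: 31 − 26 = 5 days remain.
Then November (30), December (31), January (31), February 1928 (29), March (31), April (30), May (31), June (30): 30 + 31 + 31 + 29 + 31 + 30 + 31 + 30 = 243 days.
July 1–13, 1928: 13 days.
Residual: 261 days.
Total: 991 days.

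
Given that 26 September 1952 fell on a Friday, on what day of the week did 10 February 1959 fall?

September 26, 1952 → September 26, 1953: 365 days.
September 26, 1953 → September 26, 1954: 365 days.
September 26, 1954 → September 26, 1955: 365 days.
September 26, 1955 → September 26, 1956: 366 days (1956 is a leap year).
September 26, 1956 → September 26, 1957: 365 days.
September 26, 1957 → September 26, 1958: 365 days.
September 1958: 30 − 26 = 4 days remain.
Then October (31), November (30), December (31), January (31): 31 + 30 + 31 + 31 = 123 days.
February 1–10, 1959: 10 days (1959 is not a leap year).
Residual: 137 days.
Total: 2328 days.
2328 mod 7 = 4, so 4 days after Friday is Tuesday.

Tuesday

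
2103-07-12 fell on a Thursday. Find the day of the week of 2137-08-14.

From July 12, 2103 to July 12, 2137: 34 years, of which 9 contain a Feb 29 — 25×365 + 9×366 = 12419 days.
July 2137: 31 − 12 = 19 days remain.
August 1–14, 2137: 14 days.
Residual: 33 days.
Total: 12452 days.
12452 mod 7 = 6, so 6 days after Thursday is Wednesday.

Wednesday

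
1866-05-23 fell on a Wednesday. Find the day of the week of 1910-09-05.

Monday

Day-of-year of May 23, 1866: 143.
Day-of-year of September 5, 1910: 248.
1866 has 365 days, so 365 − 143 = 222 days remain in 1866.
Full years 1867–1909: 33 common + 10 leap = 33×365 + 10×366 = 15705 days.
Total: 222 + 15705 + 248 = 16175 days.
16175 mod 7 = 5, so 5 days after Wednesday is Monday.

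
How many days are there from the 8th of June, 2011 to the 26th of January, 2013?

June 8, 2011 → June 8, 2012: 366 days (2012 is a leap year).
June 2012: 30 − 8 = 22 days remain.
Then July (31), August (31), September (30), October (31), November (30), December (31): 31 + 31 + 30 + 31 + 30 + 31 = 184 days.
January 1–26, 2013: 26 days.
Residual: 232 days.
Total: 598 days.

598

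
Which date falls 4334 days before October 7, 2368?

November 25, 2356

Count 4334 days before October 7, 2368:
From November 25, 2356 to November 25, 2367: 11 years, of which 2 contain a Feb 29 — 9×365 + 2×366 = 4017 days.
November 2367: 30 − 25 = 5 days remain.
Then 10 full months totalling 305 days.
October 1–7, 2368: 7 days.
Residual: 317 days.
Total: 4334 days.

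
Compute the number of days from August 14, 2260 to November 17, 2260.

August 2260: 31 − 14 = 17 days remain.
Then September (30), October (31): 30 + 31 = 61 days.
November 1–17, 2260: 17 days.
Total: 17 + 61 + 17 = 95 days.

95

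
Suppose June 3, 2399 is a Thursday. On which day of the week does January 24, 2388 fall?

Sunday

Count forward from the earlier date (January 24, 2388) to the later (June 3, 2399):
Day-of-year of January 24, 2388: 24.
Day-of-year of June 3, 2399: 154.
2388 has 366 days, so 366 − 24 = 342 days remain in 2388.
Full years 2389–2398: 8 common + 2 leap = 8×365 + 2×366 = 3652 days.
Total: 342 + 3652 + 154 = 4148 days.
4148 mod 7 = 4, so 4 days before Thursday is Sunday.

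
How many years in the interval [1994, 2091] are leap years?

24

Years divisible by 4: 1996, 2000, …, 2088 — 24 in all.
2000 is divisible by 400, so still leap.
No century exceptions apply. Count: 24.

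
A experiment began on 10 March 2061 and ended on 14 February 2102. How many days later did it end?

From March 10, 2061 to March 10, 2101: 40 years, of which 9 contain a Feb 29 — 31×365 + 9×366 = 14609 days.
(2100 is not a leap year (divisible by 100 but not 400).)
March 2101: 31 − 10 = 21 days remain.
Then 10 full months totalling 306 days.
February 1–14, 2102: 14 days (2102 is not a leap year).
Residual: 341 days.
Total: 14950 days.

14950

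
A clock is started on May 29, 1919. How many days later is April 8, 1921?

Day-of-year of May 29, 1919: 149.
Day-of-year of April 8, 1921: 98.
1919 has 365 days, so 365 − 149 = 216 days remain in 1919.
Full years: 1920: 366. Sum = 366.
Total: 216 + 366 + 98 = 680 days.

680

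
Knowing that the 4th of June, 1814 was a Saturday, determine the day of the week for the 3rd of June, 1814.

Count forward from the earlier date (June 3, 1814) to the later (June 4, 1814):
Within June 1814: 4 − 3 = 1 day.
1 mod 7 = 1, so 1 day before Saturday is Friday.

Friday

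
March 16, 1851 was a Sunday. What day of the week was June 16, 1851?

Monday

March 1851: 31 − 16 = 15 days remain.
Then April (30), May (31): 30 + 31 = 61 days.
June 1–16, 1851: 16 days.
Total: 15 + 61 + 16 = 92 days.
92 mod 7 = 1, so 1 day after Sunday is Monday.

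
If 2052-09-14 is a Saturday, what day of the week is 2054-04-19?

Sunday

September 14, 2052 → September 14, 2053: 365 days.
September 2053: 30 − 14 = 16 days remain.
Then October (31), November (30), December (31), January (31), February 2054 (28), March (31): 31 + 30 + 31 + 31 + 28 + 31 = 182 days.
April 1–19, 2054: 19 days.
Residual: 217 days.
Total: 582 days.
582 mod 7 = 1, so 1 day after Saturday is Sunday.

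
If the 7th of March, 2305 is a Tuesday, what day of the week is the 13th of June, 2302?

Count forward from the earlier date (June 13, 2302) to the later (March 7, 2305):
Day-of-year of June 13, 2302: 164.
Day-of-year of March 7, 2305: 66.
2302 has 365 days, so 365 − 164 = 201 days remain in 2302.
Full years: 2303: 365; 2304: 366. Sum = 731.
Total: 201 + 731 + 66 = 998 days.
998 mod 7 = 4, so 4 days before Tuesday is Friday.

Friday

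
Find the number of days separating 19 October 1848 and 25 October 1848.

Within October 1848: 25 − 19 = 6 days.

6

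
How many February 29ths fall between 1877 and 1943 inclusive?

15

Years divisible by 4: 1880, 1884, …, 1940 — 16 in all.
Of these, 1900 is divisible by 100 but not 400, so not leap.
Leap years: 16 − 1 = 15.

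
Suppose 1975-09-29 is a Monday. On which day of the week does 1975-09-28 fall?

Sunday

Count forward from the earlier date (September 28, 1975) to the later (September 29, 1975):
Within September 1975: 29 − 28 = 1 day.
1 mod 7 = 1, so 1 day before Monday is Sunday.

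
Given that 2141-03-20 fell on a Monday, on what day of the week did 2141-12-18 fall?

Monday

March 2141: 31 − 20 = 11 days remain.
Then April (30), May (31), June (30), July (31), August (31), September (30), October (31), November (30): 30 + 31 + 30 + 31 + 31 + 30 + 31 + 30 = 244 days.
December 1–18, 2141: 18 days.
Total: 11 + 244 + 18 = 273 days.
273 is a multiple of 7, so 2141-12-18 falls on the same weekday: Monday.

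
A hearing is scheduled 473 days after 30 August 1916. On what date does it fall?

16 December 1917

Count 473 days after August 30, 1916:
August 1916: 31 − 30 = 1 day remains.
Then 15 full months totalling 456 days.
December 1–16, 1917: 16 days.
Total: 1 + 456 + 16 = 473 days.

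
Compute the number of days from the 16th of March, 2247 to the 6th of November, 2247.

235

March 2247: 31 − 16 = 15 days remain.
Then April (30), May (31), June (30), July (31), August (31), September (30), October (31): 30 + 31 + 30 + 31 + 31 + 30 + 31 = 214 days.
November 1–6, 2247: 6 days.
Total: 15 + 214 + 6 = 235 days.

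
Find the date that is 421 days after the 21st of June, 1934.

the 16th of August, 1935

Count 421 days after June 21, 1934:
June 1934: 30 − 21 = 9 days remain.
Then 13 full months totalling 396 days.
August 1–16, 1935: 16 days.
Total: 9 + 396 + 16 = 421 days.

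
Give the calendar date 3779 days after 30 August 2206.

3 January 2217

Count 3779 days after August 30, 2206:
From August 30, 2206 to August 30, 2216: 10 years, of which 3 contain a Feb 29 — 7×365 + 3×366 = 3653 days.
August 2216: 31 − 30 = 1 day remains.
Then September (30), October (31), November (30), December (31): 30 + 31 + 30 + 31 = 122 days.
January 1–3, 2217: 3 days.
Residual: 126 days.
Total: 3779 days.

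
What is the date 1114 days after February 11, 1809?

March 1, 1812

Count 1114 days after February 11, 1809:
February 11, 1809 → February 11, 1810: 365 days.
February 11, 1810 → February 11, 1811: 365 days.
February 11, 1811 → February 11, 1812: 365 days.
February 1812: 29 − 11 = 18 days remain (1812 is a leap year, so February has 29 days).
March 1, 1812: 1 day.
Residual: 19 days.
Total: 1114 days.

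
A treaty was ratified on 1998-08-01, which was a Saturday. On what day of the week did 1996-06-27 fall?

Count forward from the earlier date (June 27, 1996) to the later (August 1, 1998):
Day-of-year of June 27, 1996: 179.
Day-of-year of August 1, 1998: 213.
1996 has 366 days, so 366 − 179 = 187 days remain in 1996.
Full years: 1997: 365. Sum = 365.
Total: 187 + 365 + 213 = 765 days.
765 mod 7 = 2, so 2 days before Saturday is Thursday.

Thursday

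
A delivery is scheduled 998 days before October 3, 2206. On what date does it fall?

January 9, 2204

Count 998 days before October 3, 2206:
January 2204: 31 − 9 = 22 days remain.
Then 32 full months totalling 973 days.
October 1–3, 2206: 3 days.
Total: 22 + 973 + 3 = 998 days.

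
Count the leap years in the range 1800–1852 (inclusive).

Years divisible by 4: 1800, 1804, …, 1852 — 14 in all.
Of these, 1800 is divisible by 100 but not 400, so not leap.
Leap years: 14 − 1 = 13.

13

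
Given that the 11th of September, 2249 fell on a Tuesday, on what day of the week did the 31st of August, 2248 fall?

Count forward from the earlier date (August 31, 2248) to the later (September 11, 2249):
Day-of-year of August 31, 2248: 244.
Day-of-year of September 11, 2249: 254.
2248 has 366 days, so 366 − 244 = 122 days remain in 2248.
Total: 122 + 254 = 376 days.
376 mod 7 = 5, so 5 days before Tuesday is Thursday.

Thursday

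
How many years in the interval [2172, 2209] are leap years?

Years divisible by 4 in [2172, 2209]: 2172, 2176, 2180, 2184, 2188, 2192, 2196, 2200, 2204, 2208.
Of these, 2200 is divisible by 100 but not 400, so not leap.
Leap years: 10 − 1 = 9.

9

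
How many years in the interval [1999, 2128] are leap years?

Years divisible by 4: 2000, 2004, …, 2128 — 33 in all.
Of these, 2100 is divisible by 100 but not 400, so not leap.
2000 is divisible by 400, so still leap.
Leap years: 33 − 1 = 32.

32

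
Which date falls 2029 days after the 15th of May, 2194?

the 4th of December, 2199

Count 2029 days after May 15, 2194:
Day-of-year of May 15, 2194: 135.
Day-of-year of December 4, 2199: 338.
2194 has 365 days, so 365 − 135 = 230 days remain in 2194.
Full years: 2195: 365; 2196: 366; 2197: 365; 2198: 365. Sum = 1461.
Total: 230 + 1461 + 338 = 2029 days.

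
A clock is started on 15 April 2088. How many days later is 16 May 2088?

31

April 2088: 30 − 15 = 15 days remain.
May 1–16, 2088: 16 days.
Total: 15 + 16 = 31 days.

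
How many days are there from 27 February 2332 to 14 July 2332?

138

February 2332: 29 − 27 = 2 days remain (2332 is a leap year, so February has 29 days).
Then March (31), April (30), May (31), June (30): 31 + 30 + 31 + 30 = 122 days.
July 1–14, 2332: 14 days.
Total: 2 + 122 + 14 = 138 days.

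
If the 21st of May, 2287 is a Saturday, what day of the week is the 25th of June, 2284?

Count forward from the earlier date (June 25, 2284) to the later (May 21, 2287):
Day-of-year of June 25, 2284: 177.
Day-of-year of May 21, 2287: 141.
2284 has 366 days, so 366 − 177 = 189 days remain in 2284.
Full years: 2285: 365; 2286: 365. Sum = 730.
Total: 189 + 730 + 141 = 1060 days.
1060 mod 7 = 3, so 3 days before Saturday is Wednesday.

Wednesday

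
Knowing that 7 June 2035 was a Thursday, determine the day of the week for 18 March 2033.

Friday

Count forward from the earlier date (March 18, 2033) to the later (June 7, 2035):
March 2033: 31 − 18 = 13 days remain.
Then 26 full months totalling 791 days.
June 1–7, 2035: 7 days.
Total: 13 + 791 + 7 = 811 days.
811 mod 7 = 6, so 6 days before Thursday is Friday.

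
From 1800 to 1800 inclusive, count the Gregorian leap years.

Years divisible by 4 in [1800, 1800]: 1800.
Of these, 1800 is divisible by 100 but not 400, so not leap.
Leap years: 1 − 1 = 0.

0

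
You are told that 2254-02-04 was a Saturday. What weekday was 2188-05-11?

Count forward from the earlier date (May 11, 2188) to the later (February 4, 2254):
Day-of-year of May 11, 2188: 132.
Day-of-year of February 4, 2254: 35.
2188 has 366 days, so 366 − 132 = 234 days remain in 2188.
Full years 2189–2253: 50 common + 15 leap = 50×365 + 15×366 = 23740 days.
Total: 234 + 23740 + 35 = 24009 days.
24009 mod 7 = 6, so 6 days before Saturday is Sunday.

Sunday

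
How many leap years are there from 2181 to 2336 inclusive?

37

Years divisible by 4: 2184, 2188, …, 2336 — 39 in all.
Of these, 2200, 2300 are divisible by 100 but not 400, so not leap.
Leap years: 39 − 2 = 37.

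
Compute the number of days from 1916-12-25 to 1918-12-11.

December 25, 1916 → December 25, 1917: 365 days.
December 1917: 31 − 25 = 6 days remain.
Then 11 full months totalling 334 days.
December 1–11, 1918: 11 days.
Residual: 351 days.
Total: 716 days.

716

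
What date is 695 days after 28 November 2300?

24 October 2302

Count 695 days after November 28, 2300:
Day-of-year of November 28, 2300: 332.
Day-of-year of October 24, 2302: 297.
2300 has 365 days, so 365 − 332 = 33 days remain in 2300.
Full years: 2301: 365. Sum = 365.
Total: 33 + 365 + 297 = 695 days.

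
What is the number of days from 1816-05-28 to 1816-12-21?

May 1816: 31 − 28 = 3 days remain.
Then June (30), July (31), August (31), September (30), October (31), November (30): 30 + 31 + 31 + 30 + 31 + 30 = 183 days.
December 1–21, 1816: 21 days.
Total: 3 + 183 + 21 = 207 days.

207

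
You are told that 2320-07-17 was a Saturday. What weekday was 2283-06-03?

Sunday

Count forward from the earlier date (June 3, 2283) to the later (July 17, 2320):
From June 3, 2283 to June 3, 2320: 37 years, of which 9 contain a Feb 29 — 28×365 + 9×366 = 13514 days.
(2300 is not a leap year (divisible by 100 but not 400).)
June 2320: 30 − 3 = 27 days remain.
July 1–17, 2320: 17 days.
Residual: 44 days.
Total: 13558 days.
13558 mod 7 = 6, so 6 days before Saturday is Sunday.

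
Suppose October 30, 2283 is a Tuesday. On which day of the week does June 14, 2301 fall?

Day-of-year of October 30, 2283: 303.
Day-of-year of June 14, 2301: 165.
2283 has 365 days, so 365 − 303 = 62 days remain in 2283.
Full years 2284–2300: 13 common + 4 leap = 13×365 + 4×366 = 6209 days.
Total: 62 + 6209 + 165 = 6436 days.
6436 mod 7 = 3, so 3 days after Tuesday is Friday.

Friday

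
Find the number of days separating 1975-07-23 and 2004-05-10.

From July 23, 1975 to July 23, 2003: 28 years, of which 7 contain a Feb 29 — 21×365 + 7×366 = 10227 days.
(2000 is a leap year (divisible by 400).)
July 2003: 31 − 23 = 8 days remain.
Then 9 full months totalling 274 days.
May 1–10, 2004: 10 days.
Residual: 292 days.
Total: 10519 days.

10519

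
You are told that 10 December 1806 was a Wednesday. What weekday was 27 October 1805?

Count forward from the earlier date (October 27, 1805) to the later (December 10, 1806):
October 1805: 31 − 27 = 4 days remain.
Then 13 full months totalling 395 days.
December 1–10, 1806: 10 days.
Total: 4 + 395 + 10 = 409 days.
409 mod 7 = 3, so 3 days before Wednesday is Sunday.

Sunday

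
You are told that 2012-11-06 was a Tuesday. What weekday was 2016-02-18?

November 6, 2012 → November 6, 2013: 365 days.
November 6, 2013 → November 6, 2014: 365 days.
November 6, 2014 → November 6, 2015: 365 days.
November 2015: 30 − 6 = 24 days remain.
Then December (31), January (31): 31 + 31 = 62 days.
February 1–18, 2016: 18 days (2016 is a leap year).
Residual: 104 days.
Total: 1199 days.
1199 mod 7 = 2, so 2 days after Tuesday is Thursday.

Thursday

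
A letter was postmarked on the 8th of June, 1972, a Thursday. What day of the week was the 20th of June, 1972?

Within June 1972: 20 − 8 = 12 days.
12 mod 7 = 5, so 5 days after Thursday is Tuesday.

Tuesday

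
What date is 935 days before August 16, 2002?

January 24, 2000

Count 935 days before August 16, 2002:
January 24, 2000 → January 24, 2001: 366 days (2000 is a leap year (divisible by 400)).
January 24, 2001 → January 24, 2002: 365 days.
January 2002: 31 − 24 = 7 days remain.
Then February 2002 (28), March (31), April (30), May (31), June (30), July (31): 28 + 31 + 30 + 31 + 30 + 31 = 181 days.
August 1–16, 2002: 16 days.
Residual: 204 days.
Total: 935 days.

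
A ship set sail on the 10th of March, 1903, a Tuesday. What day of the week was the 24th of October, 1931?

Saturday

From March 10, 1903 to March 10, 1931: 28 years, of which 7 contain a Feb 29 — 21×365 + 7×366 = 10227 days.
March 1931: 31 − 10 = 21 days remain.
Then April (30), May (31), June (30), July (31), August (31), September (30): 30 + 31 + 30 + 31 + 31 + 30 = 183 days.
October 1–24, 1931: 24 days.
Residual: 228 days.
Total: 10455 days.
10455 mod 7 = 4, so 4 days after Tuesday is Saturday.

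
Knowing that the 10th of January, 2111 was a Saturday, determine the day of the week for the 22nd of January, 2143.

Day-of-year of January 10, 2111: 10.
Day-of-year of January 22, 2143: 22.
2111 has 365 days, so 365 − 10 = 355 days remain in 2111.
Full years 2112–2142: 23 common + 8 leap = 23×365 + 8×366 = 11323 days.
Total: 355 + 11323 + 22 = 11700 days.
11700 mod 7 = 3, so 3 days after Saturday is Tuesday.

Tuesday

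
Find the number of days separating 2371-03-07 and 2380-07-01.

From March 7, 2371 to March 7, 2380: 9 years, of which 3 contain a Feb 29 — 6×365 + 3×366 = 3288 days.
March 2380: 31 − 7 = 24 days remain.
Then April (30), May (31), June (30): 30 + 31 + 30 = 91 days.
July 1, 2380: 1 day.
Residual: 116 days.
Total: 3404 days.

3404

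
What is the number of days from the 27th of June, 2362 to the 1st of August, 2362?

35

June 2362: 30 − 27 = 3 days remain.
Then July (31): 31 days.
August 1, 2362: 1 day.
Total: 3 + 31 + 1 = 35 days.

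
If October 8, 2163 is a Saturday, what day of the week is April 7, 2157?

Thursday

Count forward from the earlier date (April 7, 2157) to the later (October 8, 2163):
April 7, 2157 → April 7, 2158: 365 days.
April 7, 2158 → April 7, 2159: 365 days.
April 7, 2159 → April 7, 2160: 366 days (2160 is a leap year).
April 7, 2160 → April 7, 2161: 365 days.
April 7, 2161 → April 7, 2162: 365 days.
April 7, 2162 → April 7, 2163: 365 days.
April 2163: 30 − 7 = 23 days remain.
Then May (31), June (30), July (31), August (31), September (30): 31 + 30 + 31 + 31 + 30 = 153 days.
October 1–8, 2163: 8 days.
Residual: 184 days.
Total: 2375 days.
2375 mod 7 = 2, so 2 days before Saturday is Thursday.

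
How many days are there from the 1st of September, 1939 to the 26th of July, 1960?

7634

Day-of-year of September 1, 1939: 244.
Day-of-year of July 26, 1960: 208.
1939 has 365 days, so 365 − 244 = 121 days remain in 1939.
Full years 1940–1959: 15 common + 5 leap = 15×365 + 5×366 = 7305 days.
Total: 121 + 7305 + 208 = 7634 days.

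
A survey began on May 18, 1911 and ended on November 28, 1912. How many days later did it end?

May 1911: 31 − 18 = 13 days remain.
Then 17 full months totalling 519 days.
November 1–28, 1912: 28 days.
Total: 13 + 519 + 28 = 560 days.

560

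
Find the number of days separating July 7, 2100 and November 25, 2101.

July 7, 2100 → July 7, 2101: 365 days.
July 2101: 31 − 7 = 24 days remain.
Then August (31), September (30), October (31): 31 + 30 + 31 = 92 days.
November 1–25, 2101: 25 days.
Residual: 141 days.
Total: 506 days.

506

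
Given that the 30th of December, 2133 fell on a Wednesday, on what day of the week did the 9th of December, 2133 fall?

Count forward from the earlier date (December 9, 2133) to the later (December 30, 2133):
Within December 2133: 30 − 9 = 21 days.
21 is a multiple of 7, so the 9th of December, 2133 falls on the same weekday: Wednesday.

Wednesday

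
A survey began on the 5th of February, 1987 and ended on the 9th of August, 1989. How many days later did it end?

916

February 5, 1987 → February 5, 1988: 365 days.
February 5, 1988 → February 5, 1989: 366 days (1988 is a leap year).
February 1989: 28 − 5 = 23 days remain (1989 is not a leap year, so February has 28 days).
Then March (31), April (30), May (31), June (30), July (31): 31 + 30 + 31 + 30 + 31 = 153 days.
August 1–9, 1989: 9 days.
Residual: 185 days.
Total: 916 days.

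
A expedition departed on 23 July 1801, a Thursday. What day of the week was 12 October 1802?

July 1801: 31 − 23 = 8 days remain.
Then 14 full months totalling 426 days.
October 1–12, 1802: 12 days.
Total: 8 + 426 + 12 = 446 days.
446 mod 7 = 5, so 5 days after Thursday is Tuesday.

Tuesday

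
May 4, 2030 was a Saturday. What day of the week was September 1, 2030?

Sunday

May 2030: 31 − 4 = 27 days remain.
Then June (30), July (31), August (31): 30 + 31 + 31 = 92 days.
September 1, 2030: 1 day.
Total: 27 + 92 + 1 = 120 days.
120 mod 7 = 1, so 1 day after Saturday is Sunday.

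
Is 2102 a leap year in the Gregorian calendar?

No

2102 is not a leap year.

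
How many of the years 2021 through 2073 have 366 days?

Years divisible by 4: 2024, 2028, …, 2072 — 13 in all.
No century exceptions apply. Count: 13.

13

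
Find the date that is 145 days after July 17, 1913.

December 9, 1913

Count 145 days after July 17, 1913:
July 1913: 31 − 17 = 14 days remain.
Then August (31), September (30), October (31), November (30): 31 + 30 + 31 + 30 = 122 days.
December 1–9, 1913: 9 days.
Total: 14 + 122 + 9 = 145 days.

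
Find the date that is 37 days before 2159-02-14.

2159-01-08

Count 37 days before February 14, 2159:
January 2159: 31 − 8 = 23 days remain.
February 1–14, 2159: 14 days (2159 is not a leap year).
Total: 23 + 14 = 37 days.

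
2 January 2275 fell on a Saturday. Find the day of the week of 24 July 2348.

Saturday

Day-of-year of January 2, 2275: 2.
Day-of-year of July 24, 2348: 206.
2275 has 365 days, so 365 − 2 = 363 days remain in 2275.
Full years 2276–2347: 55 common + 17 leap = 55×365 + 17×366 = 26297 days.
Total: 363 + 26297 + 206 = 26866 days.
26866 is a multiple of 7, so 24 July 2348 falls on the same weekday: Saturday.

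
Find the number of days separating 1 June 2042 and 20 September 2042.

111

June 2042: 30 − 1 = 29 days remain.
Then July (31), August (31): 31 + 31 = 62 days.
September 1–20, 2042: 20 days.
Total: 29 + 62 + 20 = 111 days.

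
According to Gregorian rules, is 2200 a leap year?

2200 is not a leap year (divisible by 100 but not 400).

No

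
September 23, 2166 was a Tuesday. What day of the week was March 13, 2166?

Thursday

Count forward from the earlier date (March 13, 2166) to the later (September 23, 2166):
March 2166: 31 − 13 = 18 days remain.
Then April (30), May (31), June (30), July (31), August (31): 30 + 31 + 30 + 31 + 31 = 153 days.
September 1–23, 2166: 23 days.
Total: 18 + 153 + 23 = 194 days.
194 mod 7 = 5, so 5 days before Tuesday is Thursday.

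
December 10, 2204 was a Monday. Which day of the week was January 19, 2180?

Wednesday

Count forward from the earlier date (January 19, 2180) to the later (December 10, 2204):
Day-of-year of January 19, 2180: 19.
Day-of-year of December 10, 2204: 345.
2180 has 366 days, so 366 − 19 = 347 days remain in 2180.
Full years 2181–2203: 19 common + 4 leap = 19×365 + 4×366 = 8399 days.
Total: 347 + 8399 + 345 = 9091 days.
9091 mod 7 = 5, so 5 days before Monday is Wednesday.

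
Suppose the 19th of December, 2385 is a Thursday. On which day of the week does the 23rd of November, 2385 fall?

Count forward from the earlier date (November 23, 2385) to the later (December 19, 2385):
November 2385: 30 − 23 = 7 days remain.
December 1–19, 2385: 19 days.
Total: 7 + 19 = 26 days.
26 mod 7 = 5, so 5 days before Thursday is Saturday.

Saturday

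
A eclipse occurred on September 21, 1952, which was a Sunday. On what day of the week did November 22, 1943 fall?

Count forward from the earlier date (November 22, 1943) to the later (September 21, 1952):
Day-of-year of November 22, 1943: 326.
Day-of-year of September 21, 1952: 265.
1943 has 365 days, so 365 − 326 = 39 days remain in 1943.
Full years 1944–1951: 6 common + 2 leap = 6×365 + 2×366 = 2922 days.
Total: 39 + 2922 + 265 = 3226 days.
3226 mod 7 = 6, so 6 days before Sunday is Monday.

Monday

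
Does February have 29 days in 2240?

2240 is a leap year.

Yes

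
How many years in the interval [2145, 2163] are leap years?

Years divisible by 4 in [2145, 2163]: 2148, 2152, 2156, 2160.
No century exceptions apply. Count: 4.

4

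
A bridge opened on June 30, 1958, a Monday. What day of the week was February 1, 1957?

Count forward from the earlier date (February 1, 1957) to the later (June 30, 1958):
February 1957: 28 − 1 = 27 days remain (1957 is not a leap year, so February has 28 days).
Then 15 full months totalling 457 days.
June 1–30, 1958: 30 days.
Total: 27 + 457 + 30 = 514 days.
514 mod 7 = 3, so 3 days before Monday is Friday.

Friday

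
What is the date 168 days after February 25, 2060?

August 11, 2060

Count 168 days after February 25, 2060:
February 2060: 29 − 25 = 4 days remain (2060 is a leap year, so February has 29 days).
Then March (31), April (30), May (31), June (30), July (31): 31 + 30 + 31 + 30 + 31 = 153 days.
August 1–11, 2060: 11 days.
Total: 4 + 153 + 11 = 168 days.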